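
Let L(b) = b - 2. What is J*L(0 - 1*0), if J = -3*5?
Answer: 30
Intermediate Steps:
L(b) = -2 + b
J = -15
J*L(0 - 1*0) = -15*(-2 + (0 - 1*0)) = -15*(-2 + (0 + 0)) = -15*(-2 + 0) = -15*(-2) = 30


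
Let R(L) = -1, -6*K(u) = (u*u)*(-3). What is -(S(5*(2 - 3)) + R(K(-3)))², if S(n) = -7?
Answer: -64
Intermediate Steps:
K(u) = u²/2 (K(u) = -u*u*(-3)/6 = -u²*(-3)/6 = -(-1)*u²/2 = u²/2)
-(S(5*(2 - 3)) + R(K(-3)))² = -(-7 - 1)² = -1*(-8)² = -1*64 = -64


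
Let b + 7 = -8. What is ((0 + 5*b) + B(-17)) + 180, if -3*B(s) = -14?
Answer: 329/3 ≈ 109.67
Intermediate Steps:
b = -15 (b = -7 - 8 = -15)
B(s) = 14/3 (B(s) = -⅓*(-14) = 14/3)
((0 + 5*b) + B(-17)) + 180 = ((0 + 5*(-15)) + 14/3) + 180 = ((0 - 75) + 14/3) + 180 = (-75 + 14/3) + 180 = -211/3 + 180 = 329/3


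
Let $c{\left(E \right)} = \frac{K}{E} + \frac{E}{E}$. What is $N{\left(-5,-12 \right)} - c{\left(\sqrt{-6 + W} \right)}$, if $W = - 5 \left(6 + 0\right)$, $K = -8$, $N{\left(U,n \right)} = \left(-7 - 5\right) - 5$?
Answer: $-18 - \frac{4 i}{3} \approx -18.0 - 1.3333 i$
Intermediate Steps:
$N{\left(U,n \right)} = -17$ ($N{\left(U,n \right)} = -12 - 5 = -17$)
$W = -30$ ($W = \left(-5\right) 6 = -30$)
$c{\left(E \right)} = 1 - \frac{8}{E}$ ($c{\left(E \right)} = - \frac{8}{E} + \frac{E}{E} = - \frac{8}{E} + 1 = 1 - \frac{8}{E}$)
$N{\left(-5,-12 \right)} - c{\left(\sqrt{-6 + W} \right)} = -17 - \frac{-8 + \sqrt{-6 - 30}}{\sqrt{-6 - 30}} = -17 - \frac{-8 + \sqrt{-36}}{\sqrt{-36}} = -17 - \frac{-8 + 6 i}{6 i} = -17 - - \frac{i}{6} \left(-8 + 6 i\right) = -17 - - \frac{i \left(-8 + 6 i\right)}{6} = -17 + \frac{i \left(-8 + 6 i\right)}{6}$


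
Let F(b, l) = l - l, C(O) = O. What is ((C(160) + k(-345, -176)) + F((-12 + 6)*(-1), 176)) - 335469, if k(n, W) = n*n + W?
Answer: -216460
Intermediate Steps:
k(n, W) = W + n² (k(n, W) = n² + W = W + n²)
F(b, l) = 0
((C(160) + k(-345, -176)) + F((-12 + 6)*(-1), 176)) - 335469 = ((160 + (-176 + (-345)²)) + 0) - 335469 = ((160 + (-176 + 119025)) + 0) - 335469 = ((160 + 118849) + 0) - 335469 = (119009 + 0) - 335469 = 119009 - 335469 = -216460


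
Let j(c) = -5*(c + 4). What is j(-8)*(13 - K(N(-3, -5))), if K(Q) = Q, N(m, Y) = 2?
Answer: 220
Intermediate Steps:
j(c) = -20 - 5*c (j(c) = -5*(4 + c) = -20 - 5*c)
j(-8)*(13 - K(N(-3, -5))) = (-20 - 5*(-8))*(13 - 1*2) = (-20 + 40)*(13 - 2) = 20*11 = 220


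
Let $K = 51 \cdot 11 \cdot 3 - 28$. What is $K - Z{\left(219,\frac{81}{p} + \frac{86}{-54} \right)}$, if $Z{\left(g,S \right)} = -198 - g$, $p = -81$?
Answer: $2072$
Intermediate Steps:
$K = 1655$ ($K = 51 \cdot 33 - 28 = 1683 - 28 = 1655$)
$K - Z{\left(219,\frac{81}{p} + \frac{86}{-54} \right)} = 1655 - \left(-198 - 219\right) = 1655 - -417 = 1655 + 417 = 2072$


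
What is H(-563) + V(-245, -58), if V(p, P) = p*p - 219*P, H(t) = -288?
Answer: 72439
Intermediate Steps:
V(p, P) = p² - 219*P
H(-563) + V(-245, -58) = -288 + ((-245)² - 219*(-58)) = -288 + (60025 + 12702) = -288 + 72727 = 72439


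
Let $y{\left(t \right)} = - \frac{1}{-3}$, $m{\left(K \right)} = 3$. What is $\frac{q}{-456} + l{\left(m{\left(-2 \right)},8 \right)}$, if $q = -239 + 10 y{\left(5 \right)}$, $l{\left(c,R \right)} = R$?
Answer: $\frac{11651}{1368} \approx 8.5168$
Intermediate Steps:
$y{\left(t \right)} = \frac{1}{3}$ ($y{\left(t \right)} = \left(-1\right) \left(- \frac{1}{3}\right) = \frac{1}{3}$)
$q = - \frac{707}{3}$ ($q = -239 + 10 \cdot \frac{1}{3} = -239 + \frac{10}{3} = - \frac{707}{3} \approx -235.67$)
$\frac{q}{-456} + l{\left(m{\left(-2 \right)},8 \right)} = - \frac{707}{3 \left(-456\right)} + 8 = \left(- \frac{707}{3}\right) \left(- \frac{1}{456}\right) + 8 = \frac{707}{1368} + 8 = \frac{11651}{1368}$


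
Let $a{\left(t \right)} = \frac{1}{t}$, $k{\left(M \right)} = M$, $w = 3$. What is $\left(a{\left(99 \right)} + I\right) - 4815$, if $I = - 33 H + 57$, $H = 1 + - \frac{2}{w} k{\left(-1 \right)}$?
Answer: $- \frac{476486}{99} \approx -4813.0$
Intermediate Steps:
$H = \frac{5}{3}$ ($H = 1 + - \frac{2}{3} \left(-1\right) = 1 + \left(-2\right) \frac{1}{3} \left(-1\right) = 1 - - \frac{2}{3} = 1 + \frac{2}{3} = \frac{5}{3} \approx 1.6667$)
$I = 2$ ($I = \left(-33\right) \frac{5}{3} + 57 = -55 + 57 = 2$)
$\left(a{\left(99 \right)} + I\right) - 4815 = \left(\frac{1}{99} + 2\right) - 4815 = \frac{199}{99} - 4815 = - \frac{476486}{99}$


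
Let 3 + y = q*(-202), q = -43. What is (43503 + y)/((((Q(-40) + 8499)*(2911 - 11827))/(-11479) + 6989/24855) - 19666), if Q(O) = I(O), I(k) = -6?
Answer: -14889216101370/3728727171499 ≈ -3.9931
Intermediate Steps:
Q(O) = -6
y = 8683 (y = -3 - 43*(-202) = -3 + 8686 = 8683)
(43503 + y)/((((Q(-40) + 8499)*(2911 - 11827))/(-11479) + 6989/24855) - 19666) = (43503 + 8683)/((((-6 + 8499)*(2911 - 11827))/(-11479) + 6989/24855) - 19666) = 52186/(((8493*(-8916))*(-1/11479) + 6989*(1/24855)) - 19666) = 52186/((-75723588*(-1/11479) + 6989/24855) - 19666) = 52186/((75723588/11479 + 6989/24855) - 19666) = 52186/(1882190006471/285310545 - 19666) = 52186/(-3728727171499/285310545) = 52186*(-285310545/3728727171499) = -14889216101370/3728727171499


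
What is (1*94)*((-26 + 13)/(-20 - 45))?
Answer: 94/5 ≈ 18.800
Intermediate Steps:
(1*94)*((-26 + 13)/(-20 - 45)) = 94*(-13/(-65)) = 94*(-13*(-1/65)) = 94*(1/5) = 94/5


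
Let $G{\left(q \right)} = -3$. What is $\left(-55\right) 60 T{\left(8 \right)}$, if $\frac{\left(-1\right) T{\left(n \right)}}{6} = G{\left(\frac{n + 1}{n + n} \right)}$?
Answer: $-59400$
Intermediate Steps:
$T{\left(n \right)} = 18$ ($T{\left(n \right)} = \left(-6\right) \left(-3\right) = 18$)
$\left(-55\right) 60 T{\left(8 \right)} = \left(-55\right) 60 \cdot 18 = \left(-3300\right) 18 = -59400$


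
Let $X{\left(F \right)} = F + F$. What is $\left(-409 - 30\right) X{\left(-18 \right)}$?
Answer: $15804$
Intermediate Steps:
$X{\left(F \right)} = 2 F$
$\left(-409 - 30\right) X{\left(-18 \right)} = \left(-409 - 30\right) 2 \left(-18\right) = \left(-439\right) \left(-36\right) = 15804$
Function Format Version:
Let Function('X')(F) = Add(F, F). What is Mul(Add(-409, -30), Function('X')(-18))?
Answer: 15804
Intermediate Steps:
Function('X')(F) = Mul(2, F)
Mul(Add(-409, -30), Function('X')(-18)) = Mul(Add(-409, -30), Mul(2, -18)) = Mul(-439, -36) = 15804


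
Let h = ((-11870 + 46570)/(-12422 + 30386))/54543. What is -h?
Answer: -8675/244952613 ≈ -3.5415e-5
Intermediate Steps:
h = 8675/244952613 (h = (34700/17964)*(1/54543) = (34700*(1/17964))*(1/54543) = (8675/4491)*(1/54543) = 8675/244952613 ≈ 3.5415e-5)
-h = -1*8675/244952613 = -8675/244952613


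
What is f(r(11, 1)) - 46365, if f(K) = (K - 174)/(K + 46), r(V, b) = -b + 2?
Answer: -2179328/47 ≈ -46369.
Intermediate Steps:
r(V, b) = 2 - b
f(K) = (-174 + K)/(46 + K)
f(r(11, 1)) - 46365 = (-174 + (2 - 1*1))/(46 + (2 - 1*1)) - 46365 = (-174 + (2 - 1))/(46 + (2 - 1)) - 46365 = (-174 + 1)/(46 + 1) - 46365 = -173/47 - 46365 = -2179328/47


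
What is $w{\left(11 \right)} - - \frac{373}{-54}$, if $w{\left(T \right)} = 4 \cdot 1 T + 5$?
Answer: $\frac{2273}{54} \approx 42.093$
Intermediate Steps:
$w{\left(T \right)} = 5 + 4 T$ ($w{\left(T \right)} = 4 T + 5 = 5 + 4 T$)
$w{\left(11 \right)} - - \frac{373}{-54} = \left(5 + 4 \cdot 11\right) - - \frac{373}{-54} = \left(5 + 44\right) - \left(-373\right) \left(- \frac{1}{54}\right) = 49 - \frac{373}{54} = \frac{2273}{54}$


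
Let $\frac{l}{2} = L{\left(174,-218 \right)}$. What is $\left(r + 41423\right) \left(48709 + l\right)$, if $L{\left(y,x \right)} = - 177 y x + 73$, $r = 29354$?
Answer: $953846270391$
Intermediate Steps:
$L{\left(y,x \right)} = 73 - 177 x y$ ($L{\left(y,x \right)} = - 177 x y + 73 = 73 - 177 x y$)
$l = 13428074$ ($l = 2 \left(73 - \left(-38586\right) 174\right) = 2 \left(73 + 6713964\right) = 2 \cdot 6714037 = 13428074$)
$\left(r + 41423\right) \left(48709 + l\right) = \left(29354 + 41423\right) \left(48709 + 13428074\right) = 70777 \cdot 13476783 = 953846270391$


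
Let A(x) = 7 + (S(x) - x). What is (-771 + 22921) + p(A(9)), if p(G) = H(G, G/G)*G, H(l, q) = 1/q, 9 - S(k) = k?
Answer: 22148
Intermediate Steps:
S(k) = 9 - k
H(l, q) = 1/q
A(x) = 16 - 2*x (A(x) = 7 + ((9 - x) - x) = 7 + (9 - 2*x) = 16 - 2*x)
p(G) = G (p(G) = G/((G/G)) = G/1 = 1*G = G)
(-771 + 22921) + p(A(9)) = (-771 + 22921) + (16 - 2*9) = 22150 + (16 - 18) = 22150 - 2 = 22148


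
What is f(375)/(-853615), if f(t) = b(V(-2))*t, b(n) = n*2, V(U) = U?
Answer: 300/170723 ≈ 0.0017572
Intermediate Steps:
b(n) = 2*n
f(t) = -4*t (f(t) = (2*(-2))*t = -4*t)
f(375)/(-853615) = -4*375/(-853615) = -1500*(-1/853615) = 300/170723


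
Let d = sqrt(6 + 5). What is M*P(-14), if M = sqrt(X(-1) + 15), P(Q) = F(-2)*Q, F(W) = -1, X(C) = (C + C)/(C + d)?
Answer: 14*sqrt(-17 + 15*sqrt(11))/sqrt(-1 + sqrt(11)) ≈ 52.638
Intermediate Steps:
d = sqrt(11) ≈ 3.3166
X(C) = 2*C/(C + sqrt(11)) (X(C) = (C + C)/(C + sqrt(11)) = (2*C)/(C + sqrt(11)) = 2*C/(C + sqrt(11)))
P(Q) = -Q
M = sqrt(15 - 2/(-1 + sqrt(11))) (M = sqrt(2*(-1)/(-1 + sqrt(11)) + 15) = sqrt(-2/(-1 + sqrt(11)) + 15) = sqrt(15 - 2/(-1 + sqrt(11))) ≈ 3.7599)
M*P(-14) = sqrt(15 + 2/(1 - sqrt(11)))*(-1*(-14)) = sqrt(15 + 2/(1 - sqrt(11)))*14 = 14*sqrt(15 + 2/(1 - sqrt(11)))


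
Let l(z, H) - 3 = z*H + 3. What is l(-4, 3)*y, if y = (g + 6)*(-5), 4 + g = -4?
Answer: -60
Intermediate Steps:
g = -8 (g = -4 - 4 = -8)
l(z, H) = 6 + H*z (l(z, H) = 3 + (z*H + 3) = 3 + (H*z + 3) = 3 + (3 + H*z) = 6 + H*z)
y = 10 (y = (-8 + 6)*(-5) = -2*(-5) = 10)
l(-4, 3)*y = (6 + 3*(-4))*10 = (6 - 12)*10 = -6*10 = -60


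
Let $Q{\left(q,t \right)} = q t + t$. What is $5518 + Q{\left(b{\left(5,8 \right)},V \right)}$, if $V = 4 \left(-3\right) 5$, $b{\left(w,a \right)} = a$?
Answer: $4978$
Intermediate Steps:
$V = -60$ ($V = \left(-12\right) 5 = -60$)
$Q{\left(q,t \right)} = t + q t$
$5518 + Q{\left(b{\left(5,8 \right)},V \right)} = 5518 - 60 \left(1 + 8\right) = 5518 - 540 = 4978$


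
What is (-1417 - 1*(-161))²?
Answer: 1577536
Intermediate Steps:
(-1417 - 1*(-161))² = (-1417 + 161)² = (-1256)² = 1577536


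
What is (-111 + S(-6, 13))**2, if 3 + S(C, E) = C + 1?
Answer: 14161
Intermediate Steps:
S(C, E) = -2 + C (S(C, E) = -3 + (C + 1) = -3 + (1 + C) = -2 + C)
(-111 + S(-6, 13))**2 = (-111 + (-2 - 6))**2 = (-111 - 8)**2 = (-119)**2 = 14161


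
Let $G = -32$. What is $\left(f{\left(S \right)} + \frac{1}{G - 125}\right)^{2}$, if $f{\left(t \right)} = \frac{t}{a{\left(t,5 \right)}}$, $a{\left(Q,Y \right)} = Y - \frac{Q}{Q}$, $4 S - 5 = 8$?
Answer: $\frac{4100625}{6310144} \approx 0.64985$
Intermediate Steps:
$S = \frac{13}{4}$ ($S = \frac{5}{4} + \frac{1}{4} \cdot 8 = \frac{5}{4} + 2 = \frac{13}{4} \approx 3.25$)
$a{\left(Q,Y \right)} = -1 + Y$ ($a{\left(Q,Y \right)} = Y - 1 = -1 + Y$)
$f{\left(t \right)} = \frac{t}{4}$ ($f{\left(t \right)} = \frac{t}{-1 + 5} = \frac{t}{4}$)
$\left(f{\left(S \right)} + \frac{1}{G - 125}\right)^{2} = \left(\frac{1}{4} \cdot \frac{13}{4} + \frac{1}{-32 - 125}\right)^{2} = \left(\frac{13}{16} + \frac{1}{-157}\right)^{2} = \left(\frac{13}{16} - \frac{1}{157}\right)^{2} = \left(\frac{2025}{2512}\right)^{2} = \frac{4100625}{6310144}$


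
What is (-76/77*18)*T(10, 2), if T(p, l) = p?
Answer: -13680/77 ≈ -177.66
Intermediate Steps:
(-76/77*18)*T(10, 2) = (-76/77*18)*10 = (-76*1/77*18)*10 = -76/77*18*10 = -1368/77*10 = -13680/77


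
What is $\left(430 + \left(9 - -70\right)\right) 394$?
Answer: $200546$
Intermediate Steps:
$\left(430 + \left(9 - -70\right)\right) 394 = \left(430 + \left(9 + 70\right)\right) 394 = \left(430 + 79\right) 394 = 509 \cdot 394 = 200546$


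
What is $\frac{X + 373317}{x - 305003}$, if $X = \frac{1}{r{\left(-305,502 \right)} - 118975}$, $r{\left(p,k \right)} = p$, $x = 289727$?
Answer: $- \frac{44529251759}{1822121280} \approx -24.438$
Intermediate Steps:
$X = - \frac{1}{119280}$ ($X = \frac{1}{-305 - 118975} = \frac{1}{-119280} = - \frac{1}{119280} \approx -8.3836 \cdot 10^{-6}$)
$\frac{X + 373317}{x - 305003} = \frac{- \frac{1}{119280} + 373317}{289727 - 305003} = \frac{44529251759}{119280 \left(-15276\right)} = \frac{44529251759}{119280} \left(- \frac{1}{15276}\right) = - \frac{44529251759}{1822121280}$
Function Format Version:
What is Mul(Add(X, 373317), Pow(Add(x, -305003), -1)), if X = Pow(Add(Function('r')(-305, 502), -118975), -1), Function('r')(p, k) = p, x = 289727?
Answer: Rational(-44529251759, 1822121280) ≈ -24.438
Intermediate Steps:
X = Rational(-1, 119280) (X = Pow(Add(-305, -118975), -1) = Pow(-119280, -1) = Rational(-1, 119280) ≈ -8.3836e-6)
Mul(Add(X, 373317), Pow(Add(x, -305003), -1)) = Mul(Add(Rational(-1, 119280), 373317), Pow(Add(289727, -305003), -1)) = Mul(Rational(44529251759, 119280), Pow(-15276, -1)) = Mul(Rational(44529251759, 119280), Rational(-1, 15276)) = Rational(-44529251759, 1822121280)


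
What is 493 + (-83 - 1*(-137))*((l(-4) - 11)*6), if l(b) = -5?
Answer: -4691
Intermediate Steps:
493 + (-83 - 1*(-137))*((l(-4) - 11)*6) = 493 + (-83 - 1*(-137))*((-5 - 11)*6) = 493 + (-83 + 137)*(-16*6) = 493 + 54*(-96) = 493 - 5184 = -4691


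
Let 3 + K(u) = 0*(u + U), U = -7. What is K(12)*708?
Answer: -2124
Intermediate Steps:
K(u) = -3 (K(u) = -3 + 0*(u - 7) = -3 + 0*(-7 + u) = -3 + 0 = -3)
K(12)*708 = -3*708 = -2124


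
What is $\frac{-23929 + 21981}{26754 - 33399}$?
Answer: $\frac{1948}{6645} \approx 0.29315$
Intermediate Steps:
$\frac{-23929 + 21981}{26754 - 33399} = - \frac{1948}{-6645} = \left(-1948\right) \left(- \frac{1}{6645}\right) = \frac{1948}{6645}$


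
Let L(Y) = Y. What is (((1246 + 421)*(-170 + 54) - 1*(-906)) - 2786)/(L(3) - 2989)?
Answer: 97626/1493 ≈ 65.389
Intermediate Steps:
(((1246 + 421)*(-170 + 54) - 1*(-906)) - 2786)/(L(3) - 2989) = (((1246 + 421)*(-170 + 54) - 1*(-906)) - 2786)/(3 - 2989) = ((1667*(-116) + 906) - 2786)/(-2986) = ((-193372 + 906) - 2786)*(-1/2986) = (-192466 - 2786)*(-1/2986) = -195252*(-1/2986) = 97626/1493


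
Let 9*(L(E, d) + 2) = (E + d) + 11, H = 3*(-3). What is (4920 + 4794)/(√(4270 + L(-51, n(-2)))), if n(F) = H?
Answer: 29142*√227/2951 ≈ 148.79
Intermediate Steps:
H = -9
n(F) = -9
L(E, d) = -7/9 + E/9 + d/9 (L(E, d) = -2 + ((E + d) + 11)/9 = -2 + (11 + E + d)/9 = -2 + (11/9 + E/9 + d/9) = -7/9 + E/9 + d/9)
(4920 + 4794)/(√(4270 + L(-51, n(-2)))) = (4920 + 4794)/(√(4270 + (-7/9 + (⅑)*(-51) + (⅑)*(-9)))) = 9714/(√(4270 + (-7/9 - 17/3 - 1))) = 9714/(√(4270 - 67/9)) = 9714/(√(38363/9)) = 9714/((13*√227/3)) = 9714*(3*√227/2951) = 29142*√227/2951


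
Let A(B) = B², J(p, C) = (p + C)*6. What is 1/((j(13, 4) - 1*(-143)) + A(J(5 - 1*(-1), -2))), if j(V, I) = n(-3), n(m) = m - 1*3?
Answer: 1/713 ≈ 0.0014025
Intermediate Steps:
n(m) = -3 + m (n(m) = m - 3 = -3 + m)
j(V, I) = -6 (j(V, I) = -3 - 3 = -6)
J(p, C) = 6*C + 6*p (J(p, C) = (C + p)*6 = 6*C + 6*p)
1/((j(13, 4) - 1*(-143)) + A(J(5 - 1*(-1), -2))) = 1/((-6 - 1*(-143)) + (6*(-2) + 6*(5 - 1*(-1)))²) = 1/((-6 + 143) + (-12 + 6*(5 + 1))²) = 1/(137 + (-12 + 6*6)²) = 1/(137 + (-12 + 36)²) = 1/(137 + 24²) = 1/(137 + 576) = 1/713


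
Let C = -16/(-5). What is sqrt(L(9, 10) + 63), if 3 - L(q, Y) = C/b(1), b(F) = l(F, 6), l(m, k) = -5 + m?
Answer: sqrt(1670)/5 ≈ 8.1731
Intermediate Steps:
C = 16/5 (C = -16*(-1/5) = 16/5 ≈ 3.2000)
b(F) = -5 + F
L(q, Y) = 19/5 (L(q, Y) = 3 - 16/(5*(-5 + 1)) = 3 - 16/(5*(-4)) = 3 - 16*(-1)/(5*4) = 3 - 1*(-4/5) = 3 + 4/5 = 19/5)
sqrt(L(9, 10) + 63) = sqrt(19/5 + 63) = sqrt(334/5) = sqrt(1670)/5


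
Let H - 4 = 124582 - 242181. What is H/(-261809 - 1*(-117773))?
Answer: 117595/144036 ≈ 0.81643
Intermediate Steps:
H = -117595 (H = 4 + (124582 - 242181) = 4 - 117599 = -117595)
H/(-261809 - 1*(-117773)) = -117595/(-261809 - 1*(-117773)) = -117595/(-261809 + 117773) = -117595/(-144036) = -117595*(-1/144036) = 117595/144036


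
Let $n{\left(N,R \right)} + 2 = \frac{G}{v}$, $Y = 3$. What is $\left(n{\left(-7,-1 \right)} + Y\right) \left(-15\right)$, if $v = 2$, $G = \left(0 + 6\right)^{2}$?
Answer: $-285$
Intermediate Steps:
$G = 36$ ($G = 6^{2} = 36$)
$n{\left(N,R \right)} = 16$ ($n{\left(N,R \right)} = -2 + \frac{36}{2} = -2 + 36 \cdot \frac{1}{2} = -2 + 18 = 16$)
$\left(n{\left(-7,-1 \right)} + Y\right) \left(-15\right) = \left(16 + 3\right) \left(-15\right) = 19 \left(-15\right) = -285$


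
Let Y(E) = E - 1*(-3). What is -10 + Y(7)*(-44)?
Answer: -450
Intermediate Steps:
Y(E) = 3 + E (Y(E) = E + 3 = 3 + E)
-10 + Y(7)*(-44) = -10 + (3 + 7)*(-44) = -10 + 10*(-44) = -10 - 440 = -450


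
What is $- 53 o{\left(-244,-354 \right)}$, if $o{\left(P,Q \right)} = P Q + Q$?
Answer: $-4559166$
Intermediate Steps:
$o{\left(P,Q \right)} = Q + P Q$
$- 53 o{\left(-244,-354 \right)} = - 53 \left(- 354 \left(1 - 244\right)\right) = - 53 \left(\left(-354\right) \left(-243\right)\right) = \left(-53\right) 86022 = -4559166$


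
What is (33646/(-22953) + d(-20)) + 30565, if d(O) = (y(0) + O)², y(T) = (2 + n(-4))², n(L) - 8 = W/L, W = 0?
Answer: 848423999/22953 ≈ 36964.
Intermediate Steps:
n(L) = 8 (n(L) = 8 + 0/L = 8 + 0 = 8)
y(T) = 100 (y(T) = (2 + 8)² = 10² = 100)
d(O) = (100 + O)²
(33646/(-22953) + d(-20)) + 30565 = (33646/(-22953) + (100 - 20)²) + 30565 = (33646*(-1/22953) + 80²) + 30565 = (-33646/22953 + 6400) + 30565 = 146865554/22953 + 30565 = 848423999/22953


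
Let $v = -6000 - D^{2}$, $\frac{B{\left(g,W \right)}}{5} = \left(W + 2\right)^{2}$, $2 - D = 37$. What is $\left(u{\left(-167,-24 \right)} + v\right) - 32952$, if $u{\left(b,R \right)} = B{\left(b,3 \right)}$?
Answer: $-40052$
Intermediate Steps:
$D = -35$ ($D = 2 - 37 = -35$)
$B{\left(g,W \right)} = 5 \left(2 + W\right)^{2}$ ($B{\left(g,W \right)} = 5 \left(W + 2\right)^{2} = 5 \left(2 + W\right)^{2}$)
$v = -7225$ ($v = -6000 - \left(-35\right)^{2} = -6000 - 1225 = -7225$)
$u{\left(b,R \right)} = 125$ ($u{\left(b,R \right)} = 5 \left(2 + 3\right)^{2} = 5 \cdot 5^{2} = 5 \cdot 25 = 125$)
$\left(u{\left(-167,-24 \right)} + v\right) - 32952 = \left(125 - 7225\right) - 32952 = -7100 - 32952 = -40052$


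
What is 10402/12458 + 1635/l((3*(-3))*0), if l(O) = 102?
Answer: 3571639/211786 ≈ 16.864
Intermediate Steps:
10402/12458 + 1635/l((3*(-3))*0) = 10402/12458 + 1635/102 = 10402*(1/12458) + 1635*(1/102) = 5201/6229 + 545/34 = 3571639/211786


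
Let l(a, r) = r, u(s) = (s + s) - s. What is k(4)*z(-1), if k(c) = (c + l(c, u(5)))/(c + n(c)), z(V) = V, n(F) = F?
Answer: -9/8 ≈ -1.1250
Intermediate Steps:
u(s) = s (u(s) = 2*s - s = s)
k(c) = (5 + c)/(2*c) (k(c) = (c + 5)/(c + c) = (5 + c)/((2*c)) = (5 + c)*(1/(2*c)) = (5 + c)/(2*c))
k(4)*z(-1) = ((½)*(5 + 4)/4)*(-1) = ((½)*(¼)*9)*(-1) = (9/8)*(-1) = -9/8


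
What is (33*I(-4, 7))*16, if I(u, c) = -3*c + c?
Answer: -7392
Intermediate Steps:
I(u, c) = -2*c
(33*I(-4, 7))*16 = (33*(-2*7))*16 = (33*(-14))*16 = -462*16 = -7392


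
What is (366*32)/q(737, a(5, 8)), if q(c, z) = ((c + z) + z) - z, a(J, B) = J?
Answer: 5856/371 ≈ 15.784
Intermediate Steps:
q(c, z) = c + z (q(c, z) = (c + 2*z) - z = c + z)
(366*32)/q(737, a(5, 8)) = (366*32)/(737 + 5) = 11712/742 = 11712*(1/742) = 5856/371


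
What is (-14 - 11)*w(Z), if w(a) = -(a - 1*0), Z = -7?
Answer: -175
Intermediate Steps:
w(a) = -a (w(a) = -(a + 0) = -a)
(-14 - 11)*w(Z) = (-14 - 11)*(-1*(-7)) = -25*7 = -175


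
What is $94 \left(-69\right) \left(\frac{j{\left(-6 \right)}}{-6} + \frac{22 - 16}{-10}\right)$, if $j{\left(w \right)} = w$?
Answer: $- \frac{12972}{5} \approx -2594.4$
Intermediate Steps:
$94 \left(-69\right) \left(\frac{j{\left(-6 \right)}}{-6} + \frac{22 - 16}{-10}\right) = 94 \left(-69\right) \left(- \frac{6}{-6} + \frac{22 - 16}{-10}\right) = - 6486 \left(\left(-6\right) \left(- \frac{1}{6}\right) + \left(22 - 16\right) \left(- \frac{1}{10}\right)\right) = - 6486 \left(1 + 6 \left(- \frac{1}{10}\right)\right) = - 6486 \left(1 - \frac{3}{5}\right) = \left(-6486\right) \frac{2}{5} = - \frac{12972}{5}$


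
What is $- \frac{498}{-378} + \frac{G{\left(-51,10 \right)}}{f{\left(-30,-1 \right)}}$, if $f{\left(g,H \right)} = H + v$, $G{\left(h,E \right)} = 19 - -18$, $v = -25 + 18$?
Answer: $- \frac{1667}{504} \approx -3.3075$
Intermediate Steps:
$v = -7$
$G{\left(h,E \right)} = 37$ ($G{\left(h,E \right)} = 19 + 18 = 37$)
$f{\left(g,H \right)} = -7 + H$ ($f{\left(g,H \right)} = H - 7 = -7 + H$)
$- \frac{498}{-378} + \frac{G{\left(-51,10 \right)}}{f{\left(-30,-1 \right)}} = - \frac{498}{-378} + \frac{37}{-7 - 1} = \left(-498\right) \left(- \frac{1}{378}\right) + \frac{37}{-8} = \frac{83}{63} + 37 \left(- \frac{1}{8}\right) = \frac{83}{63} - \frac{37}{8} = - \frac{1667}{504}$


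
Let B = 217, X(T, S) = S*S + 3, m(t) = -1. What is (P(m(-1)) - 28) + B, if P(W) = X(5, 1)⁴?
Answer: 445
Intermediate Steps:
X(T, S) = 3 + S² (X(T, S) = S² + 3 = 3 + S²)
P(W) = 256 (P(W) = (3 + 1²)⁴ = (3 + 1)⁴ = 4⁴ = 256)
(P(m(-1)) - 28) + B = (256 - 28) + 217 = 228 + 217 = 445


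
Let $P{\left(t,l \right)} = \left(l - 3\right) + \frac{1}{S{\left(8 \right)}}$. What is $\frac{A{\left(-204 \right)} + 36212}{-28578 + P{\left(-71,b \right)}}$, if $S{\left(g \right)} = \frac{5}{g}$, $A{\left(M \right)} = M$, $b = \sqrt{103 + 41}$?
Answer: $- \frac{180040}{142837} \approx -1.2605$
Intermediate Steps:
$b = 12$ ($b = \sqrt{144} = 12$)
$P{\left(t,l \right)} = - \frac{7}{5} + l$ ($P{\left(t,l \right)} = \left(l - 3\right) + \frac{1}{5 \cdot \frac{1}{8}} = \left(-3 + l\right) + \frac{1}{5 \cdot \frac{1}{8}} = \left(-3 + l\right) + \frac{1}{\frac{5}{8}} = \left(-3 + l\right) + \frac{8}{5} = - \frac{7}{5} + l$)
$\frac{A{\left(-204 \right)} + 36212}{-28578 + P{\left(-71,b \right)}} = \frac{-204 + 36212}{-28578 + \left(- \frac{7}{5} + 12\right)} = \frac{36008}{-28578 + \frac{53}{5}} = \frac{36008}{- \frac{142837}{5}} = 36008 \left(- \frac{5}{142837}\right) = - \frac{180040}{142837}$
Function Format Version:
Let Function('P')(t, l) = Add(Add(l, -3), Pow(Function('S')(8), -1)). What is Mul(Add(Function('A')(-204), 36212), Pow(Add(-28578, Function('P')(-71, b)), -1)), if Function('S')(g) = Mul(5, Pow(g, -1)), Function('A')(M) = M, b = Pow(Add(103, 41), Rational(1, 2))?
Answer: Rational(-180040, 142837) ≈ -1.2605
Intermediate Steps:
b = 12 (b = Pow(144, Rational(1, 2)) = 12)
Function('P')(t, l) = Add(Rational(-7, 5), l) (Function('P')(t, l) = Add(Add(l, -3), Pow(Mul(5, Pow(8, -1)), -1)) = Add(Add(-3, l), Pow(Mul(5, Rational(1, 8)), -1)) = Add(Add(-3, l), Pow(Rational(5, 8), -1)) = Add(Add(-3, l), Rational(8, 5)) = Add(Rational(-7, 5), l))
Mul(Add(Function('A')(-204), 36212), Pow(Add(-28578, Function('P')(-71, b)), -1)) = Mul(Add(-204, 36212), Pow(Add(-28578, Add(Rational(-7, 5), 12)), -1)) = Mul(36008, Pow(Add(-28578, Rational(53, 5)), -1)) = Mul(36008, Pow(Rational(-142837, 5), -1)) = Mul(36008, Rational(-5, 142837)) = Rational(-180040, 142837)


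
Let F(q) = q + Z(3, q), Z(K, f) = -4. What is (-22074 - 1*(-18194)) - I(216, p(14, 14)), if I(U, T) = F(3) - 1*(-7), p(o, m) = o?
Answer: -3886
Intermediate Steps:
F(q) = -4 + q (F(q) = q - 4 = -4 + q)
I(U, T) = 6 (I(U, T) = (-4 + 3) - 1*(-7) = -1 + 7 = 6)
(-22074 - 1*(-18194)) - I(216, p(14, 14)) = (-22074 - 1*(-18194)) - 1*6 = (-22074 + 18194) - 6 = -3880 - 6 = -3886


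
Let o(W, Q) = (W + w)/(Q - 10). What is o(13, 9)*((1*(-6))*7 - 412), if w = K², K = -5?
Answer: 17252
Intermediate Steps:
w = 25 (w = (-5)² = 25)
o(W, Q) = (25 + W)/(-10 + Q) (o(W, Q) = (W + 25)/(Q - 10) = (25 + W)/(-10 + Q))
o(13, 9)*((1*(-6))*7 - 412) = ((25 + 13)/(-10 + 9))*((1*(-6))*7 - 412) = (38/(-1))*(-6*7 - 412) = (-1*38)*(-42 - 412) = -38*(-454) = 17252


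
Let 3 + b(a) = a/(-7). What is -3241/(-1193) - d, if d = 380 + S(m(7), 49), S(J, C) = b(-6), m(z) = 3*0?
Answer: -3132798/8351 ≈ -375.14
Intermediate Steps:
m(z) = 0
b(a) = -3 - a/7 (b(a) = -3 + a/(-7) = -3 + a*(-⅐) = -3 - a/7)
S(J, C) = -15/7 (S(J, C) = -3 - ⅐*(-6) = -3 + 6/7 = -15/7)
d = 2645/7 (d = 380 - 15/7 = 2645/7 ≈ 377.86)
-3241/(-1193) - d = -3241/(-1193) - 1*2645/7 = -3241*(-1/1193) - 2645/7 = 3241/1193 - 2645/7 = -3132798/8351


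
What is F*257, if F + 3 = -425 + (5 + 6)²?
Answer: -78899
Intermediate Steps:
F = -307 (F = -3 + (-425 + (5 + 6)²) = -3 + (-425 + 11²) = -3 + (-425 + 121) = -3 - 304 = -307)
F*257 = -307*257 = -78899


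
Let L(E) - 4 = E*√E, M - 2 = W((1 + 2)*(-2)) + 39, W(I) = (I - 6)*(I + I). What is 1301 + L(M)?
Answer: 1305 + 185*√185 ≈ 3821.3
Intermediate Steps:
W(I) = 2*I*(-6 + I) (W(I) = (-6 + I)*(2*I) = 2*I*(-6 + I))
M = 185 (M = 2 + (2*((1 + 2)*(-2))*(-6 + (1 + 2)*(-2)) + 39) = 2 + (2*(3*(-2))*(-6 + 3*(-2)) + 39) = 2 + (2*(-6)*(-6 - 6) + 39) = 2 + (2*(-6)*(-12) + 39) = 2 + (144 + 39) = 2 + 183 = 185)
L(E) = 4 + E^(3/2) (L(E) = 4 + E*√E = 4 + E^(3/2))
1301 + L(M) = 1301 + (4 + 185^(3/2)) = 1301 + (4 + 185*√185) = 1305 + 185*√185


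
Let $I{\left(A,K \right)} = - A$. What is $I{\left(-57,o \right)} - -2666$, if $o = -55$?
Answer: $2723$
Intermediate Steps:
$I{\left(-57,o \right)} - -2666 = \left(-1\right) \left(-57\right) - -2666 = 57 + 2666 = 2723$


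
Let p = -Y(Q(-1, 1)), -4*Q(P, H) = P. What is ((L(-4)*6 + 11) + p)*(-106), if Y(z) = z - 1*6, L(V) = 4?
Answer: -8639/2 ≈ -4319.5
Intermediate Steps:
Q(P, H) = -P/4
Y(z) = -6 + z (Y(z) = z - 6 = -6 + z)
p = 23/4 (p = -(-6 - ¼*(-1)) = -(-6 + ¼) = -1*(-23/4) = 23/4 ≈ 5.7500)
((L(-4)*6 + 11) + p)*(-106) = ((4*6 + 11) + 23/4)*(-106) = ((24 + 11) + 23/4)*(-106) = (35 + 23/4)*(-106) = (163/4)*(-106) = -8639/2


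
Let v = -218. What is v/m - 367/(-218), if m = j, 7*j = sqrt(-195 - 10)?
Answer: 367/218 + 1526*I*sqrt(205)/205 ≈ 1.6835 + 106.58*I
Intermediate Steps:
j = I*sqrt(205)/7 (j = sqrt(-195 - 10)/7 = sqrt(-205)/7 = (I*sqrt(205))/7 = I*sqrt(205)/7 ≈ 2.0454*I)
m = I*sqrt(205)/7 ≈ 2.0454*I
v/m - 367/(-218) = -218*(-7*I*sqrt(205)/205) - 367/(-218) = -(-1526)*I*sqrt(205)/205 - 367*(-1/218) = 1526*I*sqrt(205)/205 + 367/218 = 367/218 + 1526*I*sqrt(205)/205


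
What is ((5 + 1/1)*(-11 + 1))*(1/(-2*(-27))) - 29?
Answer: -271/9 ≈ -30.111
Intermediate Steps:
((5 + 1/1)*(-11 + 1))*(1/(-2*(-27))) - 29 = ((5 + 1)*(-10))*(-½*(-1/27)) - 29 = (6*(-10))*(1/54) - 29 = -60*1/54 - 29 = -10/9 - 29 = -271/9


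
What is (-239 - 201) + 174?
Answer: -266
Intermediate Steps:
(-239 - 201) + 174 = -440 + 174 = -266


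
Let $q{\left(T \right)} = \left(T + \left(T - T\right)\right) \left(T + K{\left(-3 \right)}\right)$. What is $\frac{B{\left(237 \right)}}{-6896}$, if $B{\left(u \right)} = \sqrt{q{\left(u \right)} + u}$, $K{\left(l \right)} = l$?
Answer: $- \frac{\sqrt{55695}}{6896} \approx -0.034222$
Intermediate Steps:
$q{\left(T \right)} = T \left(-3 + T\right)$ ($q{\left(T \right)} = \left(T + \left(T - T\right)\right) \left(T - 3\right) = \left(T + 0\right) \left(-3 + T\right) = T \left(-3 + T\right)$)
$B{\left(u \right)} = \sqrt{u + u \left(-3 + u\right)}$ ($B{\left(u \right)} = \sqrt{u \left(-3 + u\right) + u} = \sqrt{u + u \left(-3 + u\right)}$)
$\frac{B{\left(237 \right)}}{-6896} = \frac{\sqrt{237 \left(-2 + 237\right)}}{-6896} = \sqrt{237 \cdot 235} \left(- \frac{1}{6896}\right) = \sqrt{55695} \left(- \frac{1}{6896}\right) = - \frac{\sqrt{55695}}{6896}$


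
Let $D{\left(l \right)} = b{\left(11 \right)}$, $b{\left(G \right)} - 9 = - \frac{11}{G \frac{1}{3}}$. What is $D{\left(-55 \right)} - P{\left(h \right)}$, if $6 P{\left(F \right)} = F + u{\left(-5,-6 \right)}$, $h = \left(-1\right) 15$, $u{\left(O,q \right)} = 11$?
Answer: $\frac{20}{3} \approx 6.6667$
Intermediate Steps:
$h = -15$
$b{\left(G \right)} = 9 - \frac{33}{G}$ ($b{\left(G \right)} = 9 - \frac{11}{G \frac{1}{3}} = 9 - \frac{11}{\frac{1}{3} G} = 9 - 11 \frac{3}{G} = 9 - \frac{33}{G}$)
$D{\left(l \right)} = 6$ ($D{\left(l \right)} = 9 - \frac{33}{11} = 9 - 3 = 6$)
$P{\left(F \right)} = \frac{11}{6} + \frac{F}{6}$ ($P{\left(F \right)} = \frac{F + 11}{6} = \frac{11 + F}{6} = \frac{11}{6} + \frac{F}{6}$)
$D{\left(-55 \right)} - P{\left(h \right)} = 6 - \left(\frac{11}{6} + \frac{1}{6} \left(-15\right)\right) = 6 - \left(\frac{11}{6} - \frac{5}{2}\right) = 6 - - \frac{2}{3} = 6 + \frac{2}{3} = \frac{20}{3}$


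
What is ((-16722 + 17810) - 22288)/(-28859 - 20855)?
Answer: 200/469 ≈ 0.42644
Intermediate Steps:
((-16722 + 17810) - 22288)/(-28859 - 20855) = (1088 - 22288)/(-49714) = -21200*(-1/49714) = 200/469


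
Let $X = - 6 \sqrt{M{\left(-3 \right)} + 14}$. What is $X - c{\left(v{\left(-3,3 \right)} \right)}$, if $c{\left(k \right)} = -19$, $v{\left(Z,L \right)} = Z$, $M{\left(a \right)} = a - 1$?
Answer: $19 - 6 \sqrt{10} \approx 0.026334$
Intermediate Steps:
$M{\left(a \right)} = -1 + a$
$X = - 6 \sqrt{10}$ ($X = - 6 \sqrt{\left(-1 - 3\right) + 14} = - 6 \sqrt{-4 + 14} = - 6 \sqrt{10} \approx -18.974$)
$X - c{\left(v{\left(-3,3 \right)} \right)} = - 6 \sqrt{10} - -19 = - 6 \sqrt{10} + 19 = 19 - 6 \sqrt{10}$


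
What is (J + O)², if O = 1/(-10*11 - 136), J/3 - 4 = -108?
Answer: 5891023009/60516 ≈ 97347.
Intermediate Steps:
J = -312 (J = 12 + 3*(-108) = 12 - 324 = -312)
O = -1/246 (O = 1/(-110 - 136) = 1/(-246) = -1/246 ≈ -0.0040650)
(J + O)² = (-312 - 1/246)² = (-76753/246)² = 5891023009/60516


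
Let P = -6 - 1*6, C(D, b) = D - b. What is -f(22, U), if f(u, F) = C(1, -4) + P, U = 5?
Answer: 7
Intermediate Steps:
P = -12 (P = -6 - 6 = -12)
f(u, F) = -7 (f(u, F) = (1 - 1*(-4)) - 12 = (1 + 4) - 12 = 5 - 12 = -7)
-f(22, U) = -1*(-7) = 7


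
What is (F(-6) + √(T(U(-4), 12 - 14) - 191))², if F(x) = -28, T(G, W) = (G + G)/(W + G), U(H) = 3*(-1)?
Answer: (140 - I*√4745)²/25 ≈ 594.2 - 771.5*I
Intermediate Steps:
U(H) = -3
T(G, W) = 2*G/(G + W) (T(G, W) = (2*G)/(G + W) = 2*G/(G + W))
(F(-6) + √(T(U(-4), 12 - 14) - 191))² = (-28 + √(2*(-3)/(-3 + (12 - 14)) - 191))² = (-28 + √(2*(-3)/(-3 - 2) - 191))² = (-28 + √(2*(-3)/(-5) - 191))² = (-28 + √(2*(-3)*(-⅕) - 191))² = (-28 + √(6/5 - 191))² = (-28 + √(-949/5))² = (-28 + I*√4745/5)²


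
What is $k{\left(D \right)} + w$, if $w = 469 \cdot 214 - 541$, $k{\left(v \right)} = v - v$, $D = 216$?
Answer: $99825$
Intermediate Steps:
$k{\left(v \right)} = 0$
$w = 99825$ ($w = 100366 - 541 = 99825$)
$k{\left(D \right)} + w = 0 + 99825 = 99825$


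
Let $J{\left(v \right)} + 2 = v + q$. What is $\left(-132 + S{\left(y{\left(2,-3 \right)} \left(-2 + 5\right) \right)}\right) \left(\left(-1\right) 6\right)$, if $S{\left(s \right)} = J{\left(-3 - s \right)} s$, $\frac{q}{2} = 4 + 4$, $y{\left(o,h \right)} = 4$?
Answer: $864$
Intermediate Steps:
$q = 16$ ($q = 2 \left(4 + 4\right) = 2 \cdot 8 = 16$)
$J{\left(v \right)} = 14 + v$ ($J{\left(v \right)} = -2 + \left(v + 16\right) = -2 + \left(16 + v\right) = 14 + v$)
$S{\left(s \right)} = s \left(11 - s\right)$ ($S{\left(s \right)} = \left(14 - \left(3 + s\right)\right) s = \left(11 - s\right) s = s \left(11 - s\right)$)
$\left(-132 + S{\left(y{\left(2,-3 \right)} \left(-2 + 5\right) \right)}\right) \left(\left(-1\right) 6\right) = \left(-132 + 4 \left(-2 + 5\right) \left(11 - 4 \left(-2 + 5\right)\right)\right) \left(\left(-1\right) 6\right) = \left(-132 + 4 \cdot 3 \left(11 - 4 \cdot 3\right)\right) \left(-6\right) = \left(-132 + 12 \left(11 - 12\right)\right) \left(-6\right) = \left(-132 + 12 \left(-1\right)\right) \left(-6\right) = \left(-132 - 12\right) \left(-6\right) = \left(-144\right) \left(-6\right) = 864$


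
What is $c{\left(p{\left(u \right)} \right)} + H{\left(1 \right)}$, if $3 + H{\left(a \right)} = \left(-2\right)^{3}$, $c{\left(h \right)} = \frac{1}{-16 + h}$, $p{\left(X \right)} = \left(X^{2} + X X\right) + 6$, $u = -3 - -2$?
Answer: $- \frac{89}{8} \approx -11.125$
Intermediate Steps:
$u = -1$ ($u = -3 + 2 = -1$)
$p{\left(X \right)} = 6 + 2 X^{2}$ ($p{\left(X \right)} = \left(X^{2} + X^{2}\right) + 6 = 2 X^{2} + 6 = 6 + 2 X^{2}$)
$H{\left(a \right)} = -11$ ($H{\left(a \right)} = -3 + \left(-2\right)^{3} = -3 - 8 = -11$)
$c{\left(p{\left(u \right)} \right)} + H{\left(1 \right)} = \frac{1}{-16 + \left(6 + 2 \left(-1\right)^{2}\right)} - 11 = \frac{1}{-16 + \left(6 + 2 \cdot 1\right)} - 11 = \frac{1}{-16 + \left(6 + 2\right)} - 11 = \frac{1}{-16 + 8} - 11 = \frac{1}{-8} - 11 = - \frac{1}{8} - 11 = - \frac{89}{8}$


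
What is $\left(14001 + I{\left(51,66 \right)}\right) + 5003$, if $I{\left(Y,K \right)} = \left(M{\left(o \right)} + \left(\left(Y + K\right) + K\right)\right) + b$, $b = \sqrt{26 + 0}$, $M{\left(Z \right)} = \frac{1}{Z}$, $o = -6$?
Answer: $\frac{115121}{6} + \sqrt{26} \approx 19192.0$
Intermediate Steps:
$b = \sqrt{26} \approx 5.099$
$I{\left(Y,K \right)} = - \frac{1}{6} + Y + \sqrt{26} + 2 K$ ($I{\left(Y,K \right)} = \left(\frac{1}{-6} + \left(\left(Y + K\right) + K\right)\right) + \sqrt{26} = \left(- \frac{1}{6} + \left(\left(K + Y\right) + K\right)\right) + \sqrt{26} = \left(- \frac{1}{6} + \left(Y + 2 K\right)\right) + \sqrt{26} = \left(- \frac{1}{6} + Y + 2 K\right) + \sqrt{26} = - \frac{1}{6} + Y + \sqrt{26} + 2 K$)
$\left(14001 + I{\left(51,66 \right)}\right) + 5003 = \left(14001 + \left(- \frac{1}{6} + 51 + \sqrt{26} + 2 \cdot 66\right)\right) + 5003 = \left(14001 + \left(- \frac{1}{6} + 51 + \sqrt{26} + 132\right)\right) + 5003 = \left(14001 + \left(\frac{1097}{6} + \sqrt{26}\right)\right) + 5003 = \left(\frac{85103}{6} + \sqrt{26}\right) + 5003 = \frac{115121}{6} + \sqrt{26}$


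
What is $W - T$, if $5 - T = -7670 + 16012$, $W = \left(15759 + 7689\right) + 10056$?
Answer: $41841$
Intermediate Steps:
$W = 33504$ ($W = 23448 + 10056 = 33504$)
$T = -8337$ ($T = 5 - \left(-7670 + 16012\right) = 5 - 8342 = -8337$)
$W - T = 33504 - -8337 = 33504 + 8337 = 41841$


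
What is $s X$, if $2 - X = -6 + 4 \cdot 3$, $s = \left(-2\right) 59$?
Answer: $472$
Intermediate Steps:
$s = -118$
$X = -4$ ($X = 2 - \left(-6 + 4 \cdot 3\right) = 2 - \left(-6 + 12\right) = 2 - 6 = -4$)
$s X = \left(-118\right) \left(-4\right) = 472$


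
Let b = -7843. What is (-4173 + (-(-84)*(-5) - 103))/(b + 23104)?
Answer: -4696/15261 ≈ -0.30771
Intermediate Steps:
(-4173 + (-(-84)*(-5) - 103))/(b + 23104) = (-4173 + (-(-84)*(-5) - 103))/(-7843 + 23104) = (-4173 + (-14*30 - 103))/15261 = (-4173 + (-420 - 103))*(1/15261) = (-4173 - 523)*(1/15261) = -4696*1/15261 = -4696/15261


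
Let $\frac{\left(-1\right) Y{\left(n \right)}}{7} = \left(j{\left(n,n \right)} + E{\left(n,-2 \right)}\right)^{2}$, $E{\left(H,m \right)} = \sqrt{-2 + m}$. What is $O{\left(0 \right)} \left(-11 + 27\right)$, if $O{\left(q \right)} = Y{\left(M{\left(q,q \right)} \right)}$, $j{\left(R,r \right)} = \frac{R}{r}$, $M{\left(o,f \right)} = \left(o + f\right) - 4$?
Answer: $336 - 448 i \approx 336.0 - 448.0 i$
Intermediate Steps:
$M{\left(o,f \right)} = -4 + f + o$ ($M{\left(o,f \right)} = \left(f + o\right) - 4 = -4 + f + o$)
$Y{\left(n \right)} = - 7 \left(1 + 2 i\right)^{2}$ ($Y{\left(n \right)} = - 7 \left(\frac{n}{n} + \sqrt{-2 - 2}\right)^{2} = - 7 \left(1 + \sqrt{-4}\right)^{2} = - 7 \left(1 + 2 i\right)^{2}$)
$O{\left(q \right)} = 21 - 28 i$
$O{\left(0 \right)} \left(-11 + 27\right) = \left(21 - 28 i\right) \left(-11 + 27\right) = \left(21 - 28 i\right) 16 = 336 - 448 i$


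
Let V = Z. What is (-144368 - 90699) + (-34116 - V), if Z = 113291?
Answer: -382474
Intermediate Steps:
V = 113291
(-144368 - 90699) + (-34116 - V) = (-144368 - 90699) + (-34116 - 1*113291) = -235067 + (-34116 - 113291) = -235067 - 147407 = -382474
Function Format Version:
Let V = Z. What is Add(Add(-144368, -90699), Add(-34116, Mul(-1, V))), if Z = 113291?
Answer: -382474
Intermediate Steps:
V = 113291
Add(Add(-144368, -90699), Add(-34116, Mul(-1, V))) = Add(Add(-144368, -90699), Add(-34116, Mul(-1, 113291))) = Add(-235067, Add(-34116, -113291)) = Add(-235067, -147407) = -382474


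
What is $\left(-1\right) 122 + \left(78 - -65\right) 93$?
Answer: $13177$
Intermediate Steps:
$\left(-1\right) 122 + \left(78 - -65\right) 93 = -122 + \left(78 + 65\right) 93 = -122 + 143 \cdot 93 = -122 + 13299 = 13177$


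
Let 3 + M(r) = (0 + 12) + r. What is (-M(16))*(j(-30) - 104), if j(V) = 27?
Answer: 1925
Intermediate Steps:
M(r) = 9 + r (M(r) = -3 + ((0 + 12) + r) = -3 + (12 + r) = 9 + r)
(-M(16))*(j(-30) - 104) = (-(9 + 16))*(27 - 104) = -1*25*(-77) = -25*(-77) = 1925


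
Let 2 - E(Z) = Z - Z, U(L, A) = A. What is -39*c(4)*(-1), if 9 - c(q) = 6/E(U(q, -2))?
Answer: 234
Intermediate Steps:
E(Z) = 2 (E(Z) = 2 - (Z - Z) = 2 - 1*0 = 2 + 0 = 2)
c(q) = 6 (c(q) = 9 - 6/2 = 9 - 1*3 = 9 - 3 = 6)
-39*c(4)*(-1) = -39*6*(-1) = -234*(-1) = 234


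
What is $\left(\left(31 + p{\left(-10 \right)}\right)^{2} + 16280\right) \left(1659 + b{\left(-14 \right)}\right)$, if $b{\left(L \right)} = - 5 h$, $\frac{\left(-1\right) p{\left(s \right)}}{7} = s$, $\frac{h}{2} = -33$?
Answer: $52670709$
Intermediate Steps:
$h = -66$ ($h = 2 \left(-33\right) = -66$)
$p{\left(s \right)} = - 7 s$
$b{\left(L \right)} = 330$ ($b{\left(L \right)} = \left(-5\right) \left(-66\right) = 330$)
$\left(\left(31 + p{\left(-10 \right)}\right)^{2} + 16280\right) \left(1659 + b{\left(-14 \right)}\right) = \left(\left(31 - -70\right)^{2} + 16280\right) \left(1659 + 330\right) = \left(\left(31 + 70\right)^{2} + 16280\right) 1989 = \left(101^{2} + 16280\right) 1989 = \left(10201 + 16280\right) 1989 = 26481 \cdot 1989 = 52670709$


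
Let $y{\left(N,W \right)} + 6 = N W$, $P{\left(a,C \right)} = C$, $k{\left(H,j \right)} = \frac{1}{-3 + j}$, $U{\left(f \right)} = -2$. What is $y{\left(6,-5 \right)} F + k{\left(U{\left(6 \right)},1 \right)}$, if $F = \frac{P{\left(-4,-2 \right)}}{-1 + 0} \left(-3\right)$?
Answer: $\frac{431}{2} \approx 215.5$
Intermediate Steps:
$y{\left(N,W \right)} = -6 + N W$
$F = -6$ ($F = \frac{1}{-1 + 0} \left(-2\right) \left(-3\right) = \frac{1}{-1} \left(-2\right) \left(-3\right) = \left(-1\right) \left(-2\right) \left(-3\right) = 2 \left(-3\right) = -6$)
$y{\left(6,-5 \right)} F + k{\left(U{\left(6 \right)},1 \right)} = \left(-6 + 6 \left(-5\right)\right) \left(-6\right) + \frac{1}{-3 + 1} = \left(-6 - 30\right) \left(-6\right) + \frac{1}{-2} = \left(-36\right) \left(-6\right) - \frac{1}{2} = 216 - \frac{1}{2} = \frac{431}{2}$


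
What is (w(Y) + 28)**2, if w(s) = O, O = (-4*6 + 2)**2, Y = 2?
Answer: 262144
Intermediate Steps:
O = 484 (O = (-24 + 2)**2 = (-22)**2 = 484)
w(s) = 484
(w(Y) + 28)**2 = (484 + 28)**2 = 512**2 = 262144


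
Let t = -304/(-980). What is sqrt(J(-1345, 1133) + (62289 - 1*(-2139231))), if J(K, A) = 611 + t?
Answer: sqrt(2697610855)/35 ≈ 1484.0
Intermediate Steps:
t = 76/245 (t = -304*(-1/980) = 76/245 ≈ 0.31020)
J(K, A) = 149771/245 (J(K, A) = 611 + 76/245 = 149771/245)
sqrt(J(-1345, 1133) + (62289 - 1*(-2139231))) = sqrt(149771/245 + (62289 - 1*(-2139231))) = sqrt(149771/245 + (62289 + 2139231)) = sqrt(149771/245 + 2201520) = sqrt(539522171/245) = sqrt(2697610855)/35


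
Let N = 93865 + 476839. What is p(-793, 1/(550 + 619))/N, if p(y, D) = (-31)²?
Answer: 961/570704 ≈ 0.0016839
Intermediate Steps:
p(y, D) = 961
N = 570704
p(-793, 1/(550 + 619))/N = 961/570704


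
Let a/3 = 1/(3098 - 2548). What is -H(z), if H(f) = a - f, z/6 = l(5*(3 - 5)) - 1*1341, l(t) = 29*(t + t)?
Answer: -6339303/550 ≈ -11526.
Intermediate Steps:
l(t) = 58*t (l(t) = 29*(2*t) = 58*t)
a = 3/550 (a = 3/(3098 - 2548) = 3/550 ≈ 0.0054545)
z = -11526 (z = 6*(58*(5*(3 - 5)) - 1*1341) = 6*(58*(5*(-2)) - 1341) = 6*(58*(-10) - 1341) = 6*(-580 - 1341) = 6*(-1921) = -11526)
H(f) = 3/550 - f
-H(z) = -(3/550 - 1*(-11526)) = -(3/550 + 11526) = -1*6339303/550 = -6339303/550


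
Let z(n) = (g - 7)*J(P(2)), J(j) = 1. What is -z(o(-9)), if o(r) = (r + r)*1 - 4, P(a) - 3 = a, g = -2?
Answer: 9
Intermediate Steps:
P(a) = 3 + a
o(r) = -4 + 2*r (o(r) = (2*r)*1 - 4 = 2*r - 4 = -4 + 2*r)
z(n) = -9 (z(n) = (-2 - 7)*1 = -9*1 = -9)
-z(o(-9)) = -1*(-9) = 9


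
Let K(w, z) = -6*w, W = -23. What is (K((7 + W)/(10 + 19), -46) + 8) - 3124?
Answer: -90268/29 ≈ -3112.7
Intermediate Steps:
(K((7 + W)/(10 + 19), -46) + 8) - 3124 = (-6*(7 - 23)/(10 + 19) + 8) - 3124 = (-(-96)/29 + 8) - 3124 = (-6*(-16/29) + 8) - 3124 = (96/29 + 8) - 3124 = 328/29 - 3124 = -90268/29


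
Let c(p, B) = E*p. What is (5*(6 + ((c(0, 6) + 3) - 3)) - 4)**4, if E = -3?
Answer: 456976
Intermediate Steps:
c(p, B) = -3*p
(5*(6 + ((c(0, 6) + 3) - 3)) - 4)**4 = (5*(6 + ((-3*0 + 3) - 3)) - 4)**4 = (5*(6 + ((0 + 3) - 3)) - 4)**4 = (5*(6 + (3 - 3)) - 4)**4 = (5*(6 + 0) - 4)**4 = (5*6 - 4)**4 = (30 - 4)**4 = 26**4 = 456976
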